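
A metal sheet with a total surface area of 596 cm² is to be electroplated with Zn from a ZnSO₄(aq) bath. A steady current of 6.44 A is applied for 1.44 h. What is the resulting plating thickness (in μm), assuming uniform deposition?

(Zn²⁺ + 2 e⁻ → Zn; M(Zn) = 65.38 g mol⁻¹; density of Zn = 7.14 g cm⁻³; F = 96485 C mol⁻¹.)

Q = I·t = 6.440 × 5184.0 = 33380 C; n(e⁻) = 0.3460 mol.
n(Zn) = n(e⁻)/2 = 0.1730 mol, so m = 0.1730 × 65.38 = 11.31 g.
Volume = m/ρ = 11.31 / 7.14 = 1.584 cm³.
Thickness = V/A = 1.584 / 596 = 0.00266 cm = 26.6 μm.

26.6 μm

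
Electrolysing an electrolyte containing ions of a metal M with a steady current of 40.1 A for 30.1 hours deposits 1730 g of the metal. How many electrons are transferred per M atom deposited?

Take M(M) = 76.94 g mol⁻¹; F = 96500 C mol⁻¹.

2

Q = I·t = 40.10 A × 108360 s = 4345000 C, so n(e⁻) = 4345000/96500 = 45.03 mol.
n(M) deposited = 1730 / 76.94 = 22.49 mol.
Electrons per atom = n(e⁻)/n(M) = 45.03 / 22.49 = 2.00 ≈ 2, so the ion is M²⁺.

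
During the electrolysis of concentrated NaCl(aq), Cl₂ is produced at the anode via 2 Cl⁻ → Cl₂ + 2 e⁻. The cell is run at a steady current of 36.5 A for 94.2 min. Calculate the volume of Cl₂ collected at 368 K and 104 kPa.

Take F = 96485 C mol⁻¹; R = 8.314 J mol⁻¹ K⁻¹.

31.5 L

Q = I·t = 36.50 A × 5652.0 s = 206300 C.
n(e⁻) = Q/F = 206300 / 96485 = 2.138 mol.
2 electrons are transferred per Cl₂ molecule, so n(Cl₂) = 2.138 / 2 = 1.069 mol.
V = nRT/P = (1.069 × 8.314 × 368) / (104 × 10³ Pa) = 0.0315 m³ = 31.5 L.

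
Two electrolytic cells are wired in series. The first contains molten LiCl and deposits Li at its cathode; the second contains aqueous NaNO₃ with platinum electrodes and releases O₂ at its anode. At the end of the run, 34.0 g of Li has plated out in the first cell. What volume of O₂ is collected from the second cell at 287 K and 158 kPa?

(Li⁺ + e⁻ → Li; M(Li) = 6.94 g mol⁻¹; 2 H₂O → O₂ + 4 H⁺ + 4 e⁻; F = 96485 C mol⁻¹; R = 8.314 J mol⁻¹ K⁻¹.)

18.5 L

n(Li) = 34.0 / 6.94 = 4.899 mol, so n(e⁻) = 1 × 4.899 = 4.899 mol.
The cells are in series, so the same 4.899 mol of electrons passes through the second cell.
2 H₂O → O₂ + 4 H⁺ + 4 e⁻ — 4 mol e⁻ per mol O₂, so n(O₂) = 4.899/4 = 1.225 mol.
V = nRT/P = (1.225 × 8.314 × 287) / (158 × 10³) = 0.0185 m³ = 18.5 L.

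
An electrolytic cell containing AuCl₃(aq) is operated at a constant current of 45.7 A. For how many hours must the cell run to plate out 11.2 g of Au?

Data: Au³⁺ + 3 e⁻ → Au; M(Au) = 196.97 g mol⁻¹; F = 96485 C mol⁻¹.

n(Au) = m/M = 11.2 / 196.97 = 0.05686 mol.
Each Au atom requires 3 electrons, so n(e⁻) = 3 × 0.05686 = 0.1706 mol.
Q = n(e⁻)·F = 0.1706 × 96485 = 16460 C.
t = Q/I = 16460 / 45.70 A = 360.1 s = 0.100 h.

0.100 h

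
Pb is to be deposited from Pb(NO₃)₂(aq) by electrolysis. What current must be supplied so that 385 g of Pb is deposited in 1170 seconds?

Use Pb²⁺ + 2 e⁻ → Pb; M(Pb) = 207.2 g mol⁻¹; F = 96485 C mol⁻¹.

n(Pb) = 385 / 207.2 = 1.858 mol.
n(e⁻) = 2 × 1.858 = 3.716 mol.
Q = n(e⁻)·F = 3.716 × 96485 = 358600 C.
I = Q/t = 358600 / 1170.0 s = 306 A.

306 A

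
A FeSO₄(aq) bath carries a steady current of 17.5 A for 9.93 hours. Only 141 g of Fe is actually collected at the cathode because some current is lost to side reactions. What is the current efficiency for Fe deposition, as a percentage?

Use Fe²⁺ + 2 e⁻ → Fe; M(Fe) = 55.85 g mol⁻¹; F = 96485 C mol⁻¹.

77.9 %

Q = I·t = 17.50 × 35748 = 625600 C; n(e⁻) = 625600/96485 = 6.484 mol.
Theoretical n(Fe) = n(e⁻)/2 = 3.242 mol, i.e. m_theo = 3.242 × 55.85 = 181.1 g.
Efficiency = m_actual / m_theo = 141 / 181.1 = 77.9 %.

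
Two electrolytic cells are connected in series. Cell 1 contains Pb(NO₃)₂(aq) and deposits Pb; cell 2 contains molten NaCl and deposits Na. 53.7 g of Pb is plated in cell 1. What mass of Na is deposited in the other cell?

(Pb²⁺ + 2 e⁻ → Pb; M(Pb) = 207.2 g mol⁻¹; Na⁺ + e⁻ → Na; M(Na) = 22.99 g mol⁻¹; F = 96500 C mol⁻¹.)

11.9 g

n(Pb) = 53.7 / 207.2 = 0.2592 mol.
Since Pb²⁺ + 2 e⁻ → Pb, n(e⁻) passed = 2 × 0.2592 = 0.5183 mol.
Cells in series carry the same charge, so the same 0.5183 mol of electrons passes through cell 2.
Na⁺ + e⁻ → Na, so n(Na) = 0.5183 / 1 = 0.5183 mol.
m(Na) = 0.5183 × 22.99 = 11.9 g.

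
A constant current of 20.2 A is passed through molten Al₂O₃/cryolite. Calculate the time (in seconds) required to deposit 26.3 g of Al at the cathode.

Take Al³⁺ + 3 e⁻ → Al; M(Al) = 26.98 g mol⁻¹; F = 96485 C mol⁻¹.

n(Al) = m/M = 26.3 / 26.98 = 0.9748 mol.
Each Al atom requires 3 electrons, so n(e⁻) = 3 × 0.9748 = 2.924 mol.
Q = n(e⁻)·F = 2.924 × 96485 = 282200 C.
t = Q/I = 282200 / 20.20 A = 13970 s.

14000 s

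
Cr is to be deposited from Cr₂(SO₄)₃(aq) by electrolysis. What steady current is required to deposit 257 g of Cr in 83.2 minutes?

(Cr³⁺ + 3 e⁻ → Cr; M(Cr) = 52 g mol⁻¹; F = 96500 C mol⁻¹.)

287 A

n(Cr) = 257 / 52 = 4.942 mol.
n(e⁻) = 3 × 4.942 = 14.83 mol.
Q = n(e⁻)·F = 14.83 × 96500 = 1431000 C.
I = Q/t = 1431000 / 4992.0 s = 287 A.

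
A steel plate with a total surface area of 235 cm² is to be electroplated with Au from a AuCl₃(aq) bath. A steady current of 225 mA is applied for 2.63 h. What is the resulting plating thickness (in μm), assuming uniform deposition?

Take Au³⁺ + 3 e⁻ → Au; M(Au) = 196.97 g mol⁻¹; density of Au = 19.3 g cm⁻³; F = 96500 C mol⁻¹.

3.20 μm

Q = I·t = 0.2250 × 9468.0 = 2130 C; n(e⁻) = 0.02208 mol.
n(Au) = n(e⁻)/3 = 0.007359 mol, so m = 0.007359 × 196.97 = 1.449 g.
Volume = m/ρ = 1.449 / 19.3 = 0.07510 cm³.
Thickness = V/A = 0.07510 / 235 = 3.20 × 10⁻⁴ cm = 3.20 μm.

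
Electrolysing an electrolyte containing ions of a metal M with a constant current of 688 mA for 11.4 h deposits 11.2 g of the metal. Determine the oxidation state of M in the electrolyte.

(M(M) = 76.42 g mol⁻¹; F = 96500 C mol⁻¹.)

+2

Q = I·t = 0.6880 A × 41040 s = 28240 C, so n(e⁻) = 28240/96500 = 0.2926 mol.
n(M) deposited = 11.2 / 76.42 = 0.1466 mol.
Electrons per atom = n(e⁻)/n(M) = 0.2926 / 0.1466 = 2.00 ≈ 2, so the ion is M²⁺.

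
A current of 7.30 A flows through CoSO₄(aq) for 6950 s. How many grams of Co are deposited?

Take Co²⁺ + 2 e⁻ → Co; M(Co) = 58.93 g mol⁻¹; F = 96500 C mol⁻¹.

Q = I·t = 7.300 A × 6950.0 s = 50740 C.
n(e⁻) = Q/F = 50740 / 96500 = 0.5258 mol.
Co²⁺ + 2 e⁻ → Co, so n(Co) = n(e⁻)/2 = 0.2629 mol.
m = n·M = 0.2629 × 58.93 = 15.5 g.

15.5 g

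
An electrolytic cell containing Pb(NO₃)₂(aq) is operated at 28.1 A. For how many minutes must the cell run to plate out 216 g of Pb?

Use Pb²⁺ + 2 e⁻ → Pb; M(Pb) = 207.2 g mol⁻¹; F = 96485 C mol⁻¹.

119 min

n(Pb) = m/M = 216 / 207.2 = 1.042 mol.
Each Pb atom requires 2 electrons, so n(e⁻) = 2 × 1.042 = 2.085 mol.
Q = n(e⁻)·F = 2.085 × 96485 = 201200 C.
t = Q/I = 201200 / 28.10 A = 7159 s = 119 min.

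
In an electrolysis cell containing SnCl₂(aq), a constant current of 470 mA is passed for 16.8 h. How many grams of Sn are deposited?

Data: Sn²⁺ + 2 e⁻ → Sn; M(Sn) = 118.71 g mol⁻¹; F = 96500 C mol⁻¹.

Q = I·t = 0.4700 A × 60480 s = 28430 C.
n(e⁻) = Q/F = 28430 / 96500 = 0.2946 mol.
Sn²⁺ + 2 e⁻ → Sn, so n(Sn) = n(e⁻)/2 = 0.1473 mol.
m = n·M = 0.1473 × 118.71 = 17.5 g.

17.5 g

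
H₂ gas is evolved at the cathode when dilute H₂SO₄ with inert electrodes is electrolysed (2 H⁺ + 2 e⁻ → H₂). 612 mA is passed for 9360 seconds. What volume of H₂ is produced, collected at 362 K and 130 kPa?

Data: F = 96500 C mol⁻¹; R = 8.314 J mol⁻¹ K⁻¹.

0.687 L

Q = I·t = 0.6120 A × 9360.0 s = 5728 C.
n(e⁻) = Q/F = 5728 / 96500 = 0.05936 mol.
2 electrons are transferred per H₂ molecule, so n(H₂) = 0.05936 / 2 = 0.02968 mol.
V = nRT/P = (0.02968 × 8.314 × 362) / (130 × 10³ Pa) = 6.87 × 10⁻⁴ m³ = 0.687 L.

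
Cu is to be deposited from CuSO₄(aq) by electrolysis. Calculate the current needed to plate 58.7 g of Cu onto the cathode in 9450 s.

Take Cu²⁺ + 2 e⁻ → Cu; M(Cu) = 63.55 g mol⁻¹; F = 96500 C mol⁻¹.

18.9 A

n(Cu) = 58.7 / 63.55 = 0.9237 mol.
n(e⁻) = 2 × 0.9237 = 1.847 mol.
Q = n(e⁻)·F = 1.847 × 96500 = 178300 C.
I = Q/t = 178300 / 9450.0 s = 18.9 A.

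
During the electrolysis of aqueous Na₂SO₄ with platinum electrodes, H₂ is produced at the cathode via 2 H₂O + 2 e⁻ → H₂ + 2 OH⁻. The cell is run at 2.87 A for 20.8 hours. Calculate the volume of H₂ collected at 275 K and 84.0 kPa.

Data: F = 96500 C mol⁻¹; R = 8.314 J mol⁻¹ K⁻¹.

Q = I·t = 2.870 A × 74880 s = 214900 C.
n(e⁻) = Q/F = 214900 / 96500 = 2.227 mol.
2 electrons are transferred per H₂ molecule, so n(H₂) = 2.227 / 2 = 1.114 mol.
V = nRT/P = (1.114 × 8.314 × 275) / (84.0 × 10³ Pa) = 0.0303 m³ = 30.3 L.

30.3 L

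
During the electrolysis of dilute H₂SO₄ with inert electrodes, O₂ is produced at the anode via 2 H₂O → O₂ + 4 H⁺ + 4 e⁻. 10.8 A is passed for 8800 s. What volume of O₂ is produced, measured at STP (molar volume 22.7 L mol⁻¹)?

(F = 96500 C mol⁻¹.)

Q = I·t = 10.80 A × 8800.0 s = 95040 C.
n(e⁻) = Q/F = 95040 / 96500 = 0.9849 mol.
4 electrons are transferred per O₂ molecule, so n(O₂) = 0.9849 / 4 = 0.2462 mol.
V = n × V_m = 0.2462 × 22.7 = 5.59 L.

5.59 L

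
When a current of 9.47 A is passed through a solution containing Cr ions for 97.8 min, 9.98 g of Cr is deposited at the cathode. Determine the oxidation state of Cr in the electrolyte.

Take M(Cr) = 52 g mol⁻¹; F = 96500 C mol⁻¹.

Q = I·t = 9.470 A × 5868.0 s = 55570 C, so n(e⁻) = 55570/96500 = 0.5759 mol.
n(Cr) deposited = 9.98 / 52 = 0.1919 mol.
Electrons per atom = n(e⁻)/n(Cr) = 0.5759 / 0.1919 = 3.00 ≈ 3, so the ion is Cr³⁺.

+3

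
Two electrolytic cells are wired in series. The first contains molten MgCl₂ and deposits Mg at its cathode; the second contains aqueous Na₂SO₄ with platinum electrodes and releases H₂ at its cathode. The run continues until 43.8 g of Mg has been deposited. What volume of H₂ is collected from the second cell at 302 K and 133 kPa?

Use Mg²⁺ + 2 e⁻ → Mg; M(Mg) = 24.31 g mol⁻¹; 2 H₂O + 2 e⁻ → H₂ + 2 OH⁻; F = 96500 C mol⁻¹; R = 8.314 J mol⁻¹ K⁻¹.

34.0 L

n(Mg) = 43.8 / 24.31 = 1.802 mol, so n(e⁻) = 2 × 1.802 = 3.603 mol.
The cells are in series, so the same 3.603 mol of electrons passes through the second cell.
2 H₂O + 2 e⁻ → H₂ + 2 OH⁻ — 2 mol e⁻ per mol H₂, so n(H₂) = 3.603/2 = 1.802 mol.
V = nRT/P = (1.802 × 8.314 × 302) / (133 × 10³) = 0.0340 m³ = 34.0 L.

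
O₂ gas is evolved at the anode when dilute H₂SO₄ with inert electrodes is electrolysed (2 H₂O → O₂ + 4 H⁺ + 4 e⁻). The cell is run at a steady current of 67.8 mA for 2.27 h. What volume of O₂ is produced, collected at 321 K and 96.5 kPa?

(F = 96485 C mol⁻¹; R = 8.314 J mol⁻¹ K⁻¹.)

Q = I·t = 0.06780 A × 8172.0 s = 554.1 C.
n(e⁻) = Q/F = 554.1 / 96485 = 0.005742 mol.
4 electrons are transferred per O₂ molecule, so n(O₂) = 0.005742 / 4 = 0.001436 mol.
V = nRT/P = (0.001436 × 8.314 × 321) / (96.5 × 10³ Pa) = 3.97 × 10⁻⁵ m³ = 0.0397 L.

0.0397 L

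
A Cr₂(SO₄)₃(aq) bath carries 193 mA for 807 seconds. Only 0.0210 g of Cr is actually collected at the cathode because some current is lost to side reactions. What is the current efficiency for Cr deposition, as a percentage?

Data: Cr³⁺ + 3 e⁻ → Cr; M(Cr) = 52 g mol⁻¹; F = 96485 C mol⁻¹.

75.1 %

Q = I·t = 0.1930 × 807.00 = 155.8 C; n(e⁻) = 155.8/96485 = 0.001614 mol.
Theoretical n(Cr) = n(e⁻)/3 = 0.0005381 mol, i.e. m_theo = 0.0005381 × 52 = 0.02798 g.
Efficiency = m_actual / m_theo = 0.0210 / 0.02798 = 75.1 %.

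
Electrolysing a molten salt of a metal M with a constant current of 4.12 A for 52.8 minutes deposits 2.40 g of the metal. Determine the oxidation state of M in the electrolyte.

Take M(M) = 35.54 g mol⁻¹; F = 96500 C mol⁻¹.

Q = I·t = 4.120 A × 3168.0 s = 13050 C, so n(e⁻) = 13050/96500 = 0.1353 mol.
n(M) deposited = 2.40 / 35.54 = 0.06753 mol.
Electrons per atom = n(e⁻)/n(M) = 0.1353 / 0.06753 = 2.00 ≈ 2, so the ion is M²⁺.

+2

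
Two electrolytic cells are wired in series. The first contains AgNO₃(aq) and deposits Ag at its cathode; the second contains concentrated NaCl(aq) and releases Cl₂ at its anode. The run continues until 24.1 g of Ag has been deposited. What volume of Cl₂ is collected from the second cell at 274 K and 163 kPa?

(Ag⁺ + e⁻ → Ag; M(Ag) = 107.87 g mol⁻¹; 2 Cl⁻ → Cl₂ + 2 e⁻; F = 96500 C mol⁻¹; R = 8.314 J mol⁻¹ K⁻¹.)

n(Ag) = 24.1 / 107.87 = 0.2234 mol, so n(e⁻) = 1 × 0.2234 = 0.2234 mol.
The cells are in series, so the same 0.2234 mol of electrons passes through the second cell.
2 Cl⁻ → Cl₂ + 2 e⁻ — 2 mol e⁻ per mol Cl₂, so n(Cl₂) = 0.2234/2 = 0.1117 mol.
V = nRT/P = (0.1117 × 8.314 × 274) / (163 × 10³) = 0.00156 m³ = 1.56 L.

1.56 L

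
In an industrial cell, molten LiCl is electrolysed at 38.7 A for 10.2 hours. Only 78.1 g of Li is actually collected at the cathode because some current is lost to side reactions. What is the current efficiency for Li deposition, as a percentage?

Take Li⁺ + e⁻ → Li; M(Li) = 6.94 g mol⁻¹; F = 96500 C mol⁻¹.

76.4 %

Q = I·t = 38.70 × 36720 = 1421000 C; n(e⁻) = 1421000/96500 = 14.73 mol.
Theoretical n(Li) = n(e⁻)/1 = 14.73 mol, i.e. m_theo = 14.73 × 6.94 = 102.2 g.
Efficiency = m_actual / m_theo = 78.1 / 102.2 = 76.4 %.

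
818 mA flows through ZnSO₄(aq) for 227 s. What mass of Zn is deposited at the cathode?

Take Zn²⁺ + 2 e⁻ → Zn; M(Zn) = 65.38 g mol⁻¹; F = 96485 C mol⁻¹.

0.0629 g

Q = I·t = 0.8180 A × 227.00 s = 185.7 C.
n(e⁻) = Q/F = 185.7 / 96485 = 0.001925 mol.
Zn²⁺ + 2 e⁻ → Zn, so n(Zn) = n(e⁻)/2 = 0.0009623 mol.
m = n·M = 0.0009623 × 65.38 = 0.0629 g.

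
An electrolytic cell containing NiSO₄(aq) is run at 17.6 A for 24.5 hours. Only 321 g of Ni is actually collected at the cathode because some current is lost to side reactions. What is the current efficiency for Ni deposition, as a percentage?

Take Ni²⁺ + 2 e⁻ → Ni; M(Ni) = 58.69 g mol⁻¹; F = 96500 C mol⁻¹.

Q = I·t = 17.60 × 88200 = 1552000 C; n(e⁻) = 1552000/96500 = 16.09 mol.
Theoretical n(Ni) = n(e⁻)/2 = 8.043 mol, i.e. m_theo = 8.043 × 58.69 = 472.1 g.
Efficiency = m_actual / m_theo = 321 / 472.1 = 68.0 %.

68.0 %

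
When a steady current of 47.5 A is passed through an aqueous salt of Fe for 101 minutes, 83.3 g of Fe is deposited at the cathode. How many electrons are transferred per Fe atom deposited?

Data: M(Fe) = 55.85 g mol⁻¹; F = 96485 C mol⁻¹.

Q = I·t = 47.50 A × 6060.0 s = 287800 C, so n(e⁻) = 287800/96485 = 2.983 mol.
n(Fe) deposited = 83.3 / 55.85 = 1.491 mol.
Electrons per atom = n(e⁻)/n(Fe) = 2.983 / 1.491 = 2.00 ≈ 2, so the ion is Fe²⁺.

2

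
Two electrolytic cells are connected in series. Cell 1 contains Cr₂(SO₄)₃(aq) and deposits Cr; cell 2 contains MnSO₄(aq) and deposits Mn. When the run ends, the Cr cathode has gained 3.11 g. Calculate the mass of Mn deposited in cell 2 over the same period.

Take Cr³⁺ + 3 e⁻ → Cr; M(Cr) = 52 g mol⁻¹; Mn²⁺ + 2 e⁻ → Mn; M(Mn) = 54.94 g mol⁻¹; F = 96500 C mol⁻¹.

n(Cr) = 3.11 / 52 = 0.05981 mol.
Since Cr³⁺ + 3 e⁻ → Cr, n(e⁻) passed = 3 × 0.05981 = 0.1794 mol.
Cells in series carry the same charge, so the same 0.1794 mol of electrons passes through cell 2.
Mn²⁺ + 2 e⁻ → Mn, so n(Mn) = 0.1794 / 2 = 0.08971 mol.
m(Mn) = 0.08971 × 54.94 = 4.93 g.

4.93 g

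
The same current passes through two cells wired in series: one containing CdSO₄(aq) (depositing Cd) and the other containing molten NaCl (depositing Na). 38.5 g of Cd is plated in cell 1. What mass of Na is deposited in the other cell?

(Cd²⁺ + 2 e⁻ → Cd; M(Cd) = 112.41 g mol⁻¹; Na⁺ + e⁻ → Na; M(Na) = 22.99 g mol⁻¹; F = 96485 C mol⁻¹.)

n(Cd) = 38.5 / 112.41 = 0.3425 mol.
Since Cd²⁺ + 2 e⁻ → Cd, n(e⁻) passed = 2 × 0.3425 = 0.6850 mol.
Cells in series carry the same charge, so the same 0.6850 mol of electrons passes through cell 2.
Na⁺ + e⁻ → Na, so n(Na) = 0.6850 / 1 = 0.6850 mol.
m(Na) = 0.6850 × 22.99 = 15.7 g.

15.7 g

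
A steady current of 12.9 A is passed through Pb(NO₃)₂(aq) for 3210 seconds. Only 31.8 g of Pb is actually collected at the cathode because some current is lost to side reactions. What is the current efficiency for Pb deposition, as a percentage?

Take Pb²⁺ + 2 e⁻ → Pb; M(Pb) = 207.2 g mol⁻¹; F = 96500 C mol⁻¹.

71.5 %

Q = I·t = 12.90 × 3210.0 = 41410 C; n(e⁻) = 41410/96500 = 0.4291 mol.
Theoretical n(Pb) = n(e⁻)/2 = 0.2146 mol, i.e. m_theo = 0.2146 × 207.2 = 44.46 g.
Efficiency = m_actual / m_theo = 31.8 / 44.46 = 71.5 %.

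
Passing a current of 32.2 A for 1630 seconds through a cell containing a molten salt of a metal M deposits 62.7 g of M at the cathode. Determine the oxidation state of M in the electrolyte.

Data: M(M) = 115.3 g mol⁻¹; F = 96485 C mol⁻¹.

+1

Q = I·t = 32.20 A × 1630.0 s = 52490 C, so n(e⁻) = 52490/96485 = 0.5440 mol.
n(M) deposited = 62.7 / 115.3 = 0.5438 mol.
Electrons per atom = n(e⁻)/n(M) = 0.5440 / 0.5438 = 1.00 ≈ 1, so the ion is M⁺.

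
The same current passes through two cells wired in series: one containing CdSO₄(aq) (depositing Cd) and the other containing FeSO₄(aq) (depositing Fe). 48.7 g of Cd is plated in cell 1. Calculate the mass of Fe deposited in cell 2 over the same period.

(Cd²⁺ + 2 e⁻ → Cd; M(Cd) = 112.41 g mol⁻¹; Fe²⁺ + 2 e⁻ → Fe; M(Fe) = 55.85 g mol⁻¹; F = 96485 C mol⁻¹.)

24.2 g

n(Cd) = 48.7 / 112.41 = 0.4332 mol.
Since Cd²⁺ + 2 e⁻ → Cd, n(e⁻) passed = 2 × 0.4332 = 0.8665 mol.
Cells in series carry the same charge, so the same 0.8665 mol of electrons passes through cell 2.
Fe²⁺ + 2 e⁻ → Fe, so n(Fe) = 0.8665 / 2 = 0.4332 mol.
m(Fe) = 0.4332 × 55.85 = 24.2 g.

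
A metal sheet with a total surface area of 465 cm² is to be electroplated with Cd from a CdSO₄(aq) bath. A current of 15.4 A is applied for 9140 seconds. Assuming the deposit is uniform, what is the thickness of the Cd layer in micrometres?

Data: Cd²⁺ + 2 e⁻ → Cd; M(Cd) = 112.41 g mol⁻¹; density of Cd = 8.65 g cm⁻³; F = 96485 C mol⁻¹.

204 μm

Q = I·t = 15.40 × 9140.0 = 140800 C; n(e⁻) = 1.459 mol.
n(Cd) = n(e⁻)/2 = 0.7294 mol, so m = 0.7294 × 112.41 = 81.99 g.
Volume = m/ρ = 81.99 / 8.65 = 9.479 cm³.
Thickness = V/A = 9.479 / 465 = 0.0204 cm = 204 μm.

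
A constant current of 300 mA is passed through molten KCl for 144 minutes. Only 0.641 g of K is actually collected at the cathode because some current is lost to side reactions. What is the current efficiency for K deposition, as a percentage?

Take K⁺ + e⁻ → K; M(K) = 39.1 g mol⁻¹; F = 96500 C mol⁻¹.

61.0 %

Q = I·t = 0.3000 × 8640.0 = 2592 C; n(e⁻) = 2592/96500 = 0.02686 mol.
Theoretical n(K) = n(e⁻)/1 = 0.02686 mol, i.e. m_theo = 0.02686 × 39.1 = 1.050 g.
Efficiency = m_actual / m_theo = 0.641 / 1.050 = 61.0 %.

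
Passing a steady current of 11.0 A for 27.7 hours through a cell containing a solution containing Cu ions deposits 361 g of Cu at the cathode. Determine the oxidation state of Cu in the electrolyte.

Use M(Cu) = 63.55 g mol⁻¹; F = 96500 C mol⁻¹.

+2

Q = I·t = 11.00 A × 99720 s = 1097000 C, so n(e⁻) = 1097000/96500 = 11.37 mol.
n(Cu) deposited = 361 / 63.55 = 5.681 mol.
Electrons per atom = n(e⁻)/n(Cu) = 11.37 / 5.681 = 2.00 ≈ 2, so the ion is Cu²⁺.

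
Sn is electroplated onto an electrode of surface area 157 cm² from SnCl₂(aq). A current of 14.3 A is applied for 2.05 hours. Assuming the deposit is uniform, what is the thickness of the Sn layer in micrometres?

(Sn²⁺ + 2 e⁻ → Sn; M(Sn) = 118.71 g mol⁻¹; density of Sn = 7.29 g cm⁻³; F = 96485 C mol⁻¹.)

Q = I·t = 14.30 × 7380.0 = 105500 C; n(e⁻) = 1.094 mol.
n(Sn) = n(e⁻)/2 = 0.5469 mol, so m = 0.5469 × 118.71 = 64.92 g.
Volume = m/ρ = 64.92 / 7.29 = 8.906 cm³.
Thickness = V/A = 8.906 / 157 = 0.0567 cm = 567 μm.

567 μm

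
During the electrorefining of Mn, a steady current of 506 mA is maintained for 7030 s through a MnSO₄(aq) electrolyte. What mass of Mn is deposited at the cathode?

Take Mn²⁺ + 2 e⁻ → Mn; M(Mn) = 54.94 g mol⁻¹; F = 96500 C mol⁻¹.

1.01 g

Q = I·t = 0.5060 A × 7030.0 s = 3557 C.
n(e⁻) = Q/F = 3557 / 96500 = 0.03686 mol.
Mn²⁺ + 2 e⁻ → Mn, so n(Mn) = n(e⁻)/2 = 0.01843 mol.
m = n·M = 0.01843 × 54.94 = 1.01 g.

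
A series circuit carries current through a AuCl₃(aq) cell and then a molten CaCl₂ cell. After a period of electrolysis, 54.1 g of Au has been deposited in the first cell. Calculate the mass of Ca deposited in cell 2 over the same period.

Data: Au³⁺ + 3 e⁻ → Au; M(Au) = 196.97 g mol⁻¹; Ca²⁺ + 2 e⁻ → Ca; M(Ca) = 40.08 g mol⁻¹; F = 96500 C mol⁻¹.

n(Au) = 54.1 / 196.97 = 0.2747 mol.
Since Au³⁺ + 3 e⁻ → Au, n(e⁻) passed = 3 × 0.2747 = 0.8240 mol.
Cells in series carry the same charge, so the same 0.8240 mol of electrons passes through cell 2.
Ca²⁺ + 2 e⁻ → Ca, so n(Ca) = 0.8240 / 2 = 0.4120 mol.
m(Ca) = 0.4120 × 40.08 = 16.5 g.

16.5 g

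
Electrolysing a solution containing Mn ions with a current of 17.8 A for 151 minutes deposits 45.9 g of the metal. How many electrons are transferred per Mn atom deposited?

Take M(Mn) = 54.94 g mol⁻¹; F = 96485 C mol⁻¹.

2

Q = I·t = 17.80 A × 9060.0 s = 161300 C, so n(e⁻) = 161300/96485 = 1.671 mol.
n(Mn) deposited = 45.9 / 54.94 = 0.8355 mol.
Electrons per atom = n(e⁻)/n(Mn) = 1.671 / 0.8355 = 2.00 ≈ 2, so the ion is Mn²⁺.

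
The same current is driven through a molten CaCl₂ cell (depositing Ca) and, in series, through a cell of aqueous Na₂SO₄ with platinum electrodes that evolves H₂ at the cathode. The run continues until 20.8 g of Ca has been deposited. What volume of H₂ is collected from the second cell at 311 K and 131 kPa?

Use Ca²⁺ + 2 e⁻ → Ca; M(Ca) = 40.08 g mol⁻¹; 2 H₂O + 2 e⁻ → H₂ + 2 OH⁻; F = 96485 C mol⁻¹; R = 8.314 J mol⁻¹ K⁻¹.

n(Ca) = 20.8 / 40.08 = 0.5190 mol, so n(e⁻) = 2 × 0.5190 = 1.038 mol.
The cells are in series, so the same 1.038 mol of electrons passes through the second cell.
2 H₂O + 2 e⁻ → H₂ + 2 OH⁻ — 2 mol e⁻ per mol H₂, so n(H₂) = 1.038/2 = 0.5190 mol.
V = nRT/P = (0.5190 × 8.314 × 311) / (131 × 10³) = 0.0102 m³ = 10.2 L.

10.2 L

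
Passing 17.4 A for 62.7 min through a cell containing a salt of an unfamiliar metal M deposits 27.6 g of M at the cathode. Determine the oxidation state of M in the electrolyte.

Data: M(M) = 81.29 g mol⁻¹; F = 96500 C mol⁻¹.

Q = I·t = 17.40 A × 3762.0 s = 65460 C, so n(e⁻) = 65460/96500 = 0.6783 mol.
n(M) deposited = 27.6 / 81.29 = 0.3395 mol.
Electrons per atom = n(e⁻)/n(M) = 0.6783 / 0.3395 = 2.00 ≈ 2, so the ion is M²⁺.

+2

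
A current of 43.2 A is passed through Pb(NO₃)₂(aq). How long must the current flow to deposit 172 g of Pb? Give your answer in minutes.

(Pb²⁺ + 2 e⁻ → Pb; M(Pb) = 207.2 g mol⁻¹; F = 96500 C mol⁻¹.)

n(Pb) = m/M = 172 / 207.2 = 0.8301 mol.
Each Pb atom requires 2 electrons, so n(e⁻) = 2 × 0.8301 = 1.660 mol.
Q = n(e⁻)·F = 1.660 × 96500 = 160200 C.
t = Q/I = 160200 / 43.20 A = 3709 s = 61.8 min.

61.8 min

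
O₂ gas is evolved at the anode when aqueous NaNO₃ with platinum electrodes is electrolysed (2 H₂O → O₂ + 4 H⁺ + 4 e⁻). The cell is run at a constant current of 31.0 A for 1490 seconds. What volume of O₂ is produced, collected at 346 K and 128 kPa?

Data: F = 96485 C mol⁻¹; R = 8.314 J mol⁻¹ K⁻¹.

2.69 L

Q = I·t = 31.00 A × 1490.0 s = 46190 C.
n(e⁻) = Q/F = 46190 / 96485 = 0.4787 mol.
4 electrons are transferred per O₂ molecule, so n(O₂) = 0.4787 / 4 = 0.1197 mol.
V = nRT/P = (0.1197 × 8.314 × 346) / (128 × 10³ Pa) = 0.00269 m³ = 2.69 L.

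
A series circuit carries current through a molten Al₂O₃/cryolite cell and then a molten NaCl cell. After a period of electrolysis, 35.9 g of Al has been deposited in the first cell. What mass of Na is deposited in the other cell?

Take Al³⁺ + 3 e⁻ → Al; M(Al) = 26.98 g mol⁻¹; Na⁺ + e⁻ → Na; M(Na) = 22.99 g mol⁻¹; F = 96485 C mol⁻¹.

n(Al) = 35.9 / 26.98 = 1.331 mol.
Since Al³⁺ + 3 e⁻ → Al, n(e⁻) passed = 3 × 1.331 = 3.992 mol.
Cells in series carry the same charge, so the same 3.992 mol of electrons passes through cell 2.
Na⁺ + e⁻ → Na, so n(Na) = 3.992 / 1 = 3.992 mol.
m(Na) = 3.992 × 22.99 = 91.8 g.

91.8 g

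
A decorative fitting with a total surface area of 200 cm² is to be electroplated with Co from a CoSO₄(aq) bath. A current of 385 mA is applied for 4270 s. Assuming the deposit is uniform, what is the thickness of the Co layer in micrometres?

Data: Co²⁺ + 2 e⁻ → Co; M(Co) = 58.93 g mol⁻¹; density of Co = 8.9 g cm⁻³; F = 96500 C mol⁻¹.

2.82 μm

Q = I·t = 0.3850 × 4270.0 = 1644 C; n(e⁻) = 0.01704 mol.
n(Co) = n(e⁻)/2 = 0.008518 mol, so m = 0.008518 × 58.93 = 0.5020 g.
Volume = m/ρ = 0.5020 / 8.9 = 0.05640 cm³.
Thickness = V/A = 0.05640 / 200 = 2.82 × 10⁻⁴ cm = 2.82 μm.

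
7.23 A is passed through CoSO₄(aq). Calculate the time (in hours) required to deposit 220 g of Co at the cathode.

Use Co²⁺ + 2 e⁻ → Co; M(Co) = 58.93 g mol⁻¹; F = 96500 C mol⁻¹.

27.7 h

n(Co) = m/M = 220 / 58.93 = 3.733 mol.
Each Co atom requires 2 electrons, so n(e⁻) = 2 × 3.733 = 7.466 mol.
Q = n(e⁻)·F = 7.466 × 96500 = 720500 C.
t = Q/I = 720500 / 7.230 A = 99660 s = 27.7 h.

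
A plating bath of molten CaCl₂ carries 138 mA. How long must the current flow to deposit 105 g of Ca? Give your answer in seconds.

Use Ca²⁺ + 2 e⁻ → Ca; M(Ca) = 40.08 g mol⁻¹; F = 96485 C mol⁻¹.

3.66 × 10⁶ s

n(Ca) = m/M = 105 / 40.08 = 2.620 mol.
Each Ca atom requires 2 electrons, so n(e⁻) = 2 × 2.620 = 5.240 mol.
Q = n(e⁻)·F = 5.240 × 96485 = 505500 C.
t = Q/I = 505500 / 0.1380 A = 3663000 s.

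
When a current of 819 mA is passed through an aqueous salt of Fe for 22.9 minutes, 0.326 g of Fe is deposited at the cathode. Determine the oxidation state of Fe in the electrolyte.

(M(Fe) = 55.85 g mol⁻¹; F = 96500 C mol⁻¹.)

Q = I·t = 0.8190 A × 1374.0 s = 1125 C, so n(e⁻) = 1125/96500 = 0.01166 mol.
n(Fe) deposited = 0.326 / 55.85 = 0.005837 mol.
Electrons per atom = n(e⁻)/n(Fe) = 0.01166 / 0.005837 = 2.00 ≈ 2, so the ion is Fe²⁺.

+2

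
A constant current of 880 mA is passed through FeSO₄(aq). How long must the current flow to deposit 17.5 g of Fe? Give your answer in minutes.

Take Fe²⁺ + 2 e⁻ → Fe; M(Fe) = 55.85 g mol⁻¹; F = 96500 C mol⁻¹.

n(Fe) = m/M = 17.5 / 55.85 = 0.3133 mol.
Each Fe atom requires 2 electrons, so n(e⁻) = 2 × 0.3133 = 0.6267 mol.
Q = n(e⁻)·F = 0.6267 × 96500 = 60470 C.
t = Q/I = 60470 / 0.8800 A = 68720 s = 1150 min.

1150 min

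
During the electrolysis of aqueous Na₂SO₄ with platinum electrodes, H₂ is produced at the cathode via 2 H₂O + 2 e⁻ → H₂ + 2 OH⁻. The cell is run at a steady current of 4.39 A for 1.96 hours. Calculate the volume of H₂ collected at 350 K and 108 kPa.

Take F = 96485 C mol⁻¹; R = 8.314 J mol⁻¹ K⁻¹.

4.33 L

Q = I·t = 4.390 A × 7056.0 s = 30980 C.
n(e⁻) = Q/F = 30980 / 96485 = 0.3210 mol.
2 electrons are transferred per H₂ molecule, so n(H₂) = 0.3210 / 2 = 0.1605 mol.
V = nRT/P = (0.1605 × 8.314 × 350) / (108 × 10³ Pa) = 0.00433 m³ = 4.33 L.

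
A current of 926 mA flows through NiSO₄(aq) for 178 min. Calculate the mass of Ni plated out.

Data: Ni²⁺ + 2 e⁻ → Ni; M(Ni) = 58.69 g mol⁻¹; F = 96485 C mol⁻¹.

3.01 g

Q = I·t = 0.9260 A × 10680 s = 9890 C.
n(e⁻) = Q/F = 9890 / 96485 = 0.1025 mol.
Ni²⁺ + 2 e⁻ → Ni, so n(Ni) = n(e⁻)/2 = 0.05125 mol.
m = n·M = 0.05125 × 58.69 = 3.01 g.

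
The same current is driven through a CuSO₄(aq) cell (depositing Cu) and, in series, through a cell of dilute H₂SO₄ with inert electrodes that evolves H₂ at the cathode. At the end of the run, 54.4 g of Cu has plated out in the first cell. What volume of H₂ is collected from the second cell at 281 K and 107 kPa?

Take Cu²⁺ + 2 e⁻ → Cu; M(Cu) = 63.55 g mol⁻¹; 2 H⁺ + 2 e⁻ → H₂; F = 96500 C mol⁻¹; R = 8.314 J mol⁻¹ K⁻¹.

n(Cu) = 54.4 / 63.55 = 0.8560 mol, so n(e⁻) = 2 × 0.8560 = 1.712 mol.
The cells are in series, so the same 1.712 mol of electrons passes through the second cell.
2 H⁺ + 2 e⁻ → H₂ — 2 mol e⁻ per mol H₂, so n(H₂) = 1.712/2 = 0.8560 mol.
V = nRT/P = (0.8560 × 8.314 × 281) / (107 × 10³) = 0.0187 m³ = 18.7 L.

18.7 L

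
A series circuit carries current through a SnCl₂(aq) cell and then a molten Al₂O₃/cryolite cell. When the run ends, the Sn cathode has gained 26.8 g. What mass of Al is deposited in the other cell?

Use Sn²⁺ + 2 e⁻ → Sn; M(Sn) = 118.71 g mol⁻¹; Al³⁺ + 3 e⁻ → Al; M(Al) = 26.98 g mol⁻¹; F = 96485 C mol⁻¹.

n(Sn) = 26.8 / 118.71 = 0.2258 mol.
Since Sn²⁺ + 2 e⁻ → Sn, n(e⁻) passed = 2 × 0.2258 = 0.4515 mol.
Cells in series carry the same charge, so the same 0.4515 mol of electrons passes through cell 2.
Al³⁺ + 3 e⁻ → Al, so n(Al) = 0.4515 / 3 = 0.1505 mol.
m(Al) = 0.1505 × 26.98 = 4.06 g.

4.06 g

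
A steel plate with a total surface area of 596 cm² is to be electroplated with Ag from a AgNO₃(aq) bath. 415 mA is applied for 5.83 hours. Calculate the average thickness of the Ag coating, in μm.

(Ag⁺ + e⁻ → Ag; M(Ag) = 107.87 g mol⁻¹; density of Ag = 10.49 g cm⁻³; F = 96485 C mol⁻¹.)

15.6 μm

Q = I·t = 0.4150 × 20988 = 8710 C; n(e⁻) = 0.09027 mol.
n(Ag) = n(e⁻)/1 = 0.09027 mol, so m = 0.09027 × 107.87 = 9.738 g.
Volume = m/ρ = 9.738 / 10.49 = 0.9283 cm³.
Thickness = V/A = 0.9283 / 596 = 0.00156 cm = 15.6 μm.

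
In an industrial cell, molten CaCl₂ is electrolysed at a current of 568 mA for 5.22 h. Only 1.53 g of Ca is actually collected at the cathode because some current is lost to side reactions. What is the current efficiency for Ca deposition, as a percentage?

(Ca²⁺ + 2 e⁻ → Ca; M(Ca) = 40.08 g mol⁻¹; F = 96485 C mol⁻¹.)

69.0 %

Q = I·t = 0.5680 × 18792 = 10670 C; n(e⁻) = 10670/96485 = 0.1106 mol.
Theoretical n(Ca) = n(e⁻)/2 = 0.05531 mol, i.e. m_theo = 0.05531 × 40.08 = 2.217 g.
Efficiency = m_actual / m_theo = 1.53 / 2.217 = 69.0 %.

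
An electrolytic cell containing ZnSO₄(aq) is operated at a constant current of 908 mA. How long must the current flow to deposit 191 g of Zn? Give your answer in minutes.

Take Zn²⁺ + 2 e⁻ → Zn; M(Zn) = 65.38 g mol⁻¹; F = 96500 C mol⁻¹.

10300 min

n(Zn) = m/M = 191 / 65.38 = 2.921 mol.
Each Zn atom requires 2 electrons, so n(e⁻) = 2 × 2.921 = 5.843 mol.
Q = n(e⁻)·F = 5.843 × 96500 = 563800 C.
t = Q/I = 563800 / 0.9080 A = 621000 s = 10300 min.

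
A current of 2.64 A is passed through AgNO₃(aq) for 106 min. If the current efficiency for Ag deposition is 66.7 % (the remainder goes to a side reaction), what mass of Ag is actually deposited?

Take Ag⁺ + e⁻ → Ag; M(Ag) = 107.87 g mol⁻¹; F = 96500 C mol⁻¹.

Q = I·t = 2.640 × 6360.0 = 16790 C.
n(e⁻) = 16790/96500 = 0.1740 mol; theoretically n(Ag) = 0.1740/1 = 0.1740 mol, m_theo = 18.77 g.
At 66.7 % efficiency, m_actual = 0.667 × 18.77 = 12.5 g.

12.5 g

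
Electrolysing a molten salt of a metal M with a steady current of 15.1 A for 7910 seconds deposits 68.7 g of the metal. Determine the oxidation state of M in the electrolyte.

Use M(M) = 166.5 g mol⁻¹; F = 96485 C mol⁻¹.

+3

Q = I·t = 15.10 A × 7910.0 s = 119400 C, so n(e⁻) = 119400/96485 = 1.238 mol.
n(M) deposited = 68.7 / 166.5 = 0.4126 mol.
Electrons per atom = n(e⁻)/n(M) = 1.238 / 0.4126 = 3.00 ≈ 3, so the ion is M³⁺.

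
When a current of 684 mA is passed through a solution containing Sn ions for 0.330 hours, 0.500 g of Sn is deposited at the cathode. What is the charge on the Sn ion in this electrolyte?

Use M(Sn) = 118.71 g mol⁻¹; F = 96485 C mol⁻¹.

Q = I·t = 0.6840 A × 1188.0 s = 812.6 C, so n(e⁻) = 812.6/96485 = 0.008422 mol.
n(Sn) deposited = 0.500 / 118.71 = 0.004212 mol.
Electrons per atom = n(e⁻)/n(Sn) = 0.008422 / 0.004212 = 2.00 ≈ 2, so the ion is Sn²⁺.

+2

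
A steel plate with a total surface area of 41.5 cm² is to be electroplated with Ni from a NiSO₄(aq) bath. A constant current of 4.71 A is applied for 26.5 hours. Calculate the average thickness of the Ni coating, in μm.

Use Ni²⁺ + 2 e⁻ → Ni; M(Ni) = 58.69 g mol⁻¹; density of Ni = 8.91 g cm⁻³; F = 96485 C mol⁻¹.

Q = I·t = 4.710 × 95400 = 449300 C; n(e⁻) = 4.657 mol.
n(Ni) = n(e⁻)/2 = 2.329 mol, so m = 2.329 × 58.69 = 136.7 g.
Volume = m/ρ = 136.7 / 8.91 = 15.34 cm³.
Thickness = V/A = 15.34 / 41.5 = 0.370 cm = 3700 μm.

3700 μm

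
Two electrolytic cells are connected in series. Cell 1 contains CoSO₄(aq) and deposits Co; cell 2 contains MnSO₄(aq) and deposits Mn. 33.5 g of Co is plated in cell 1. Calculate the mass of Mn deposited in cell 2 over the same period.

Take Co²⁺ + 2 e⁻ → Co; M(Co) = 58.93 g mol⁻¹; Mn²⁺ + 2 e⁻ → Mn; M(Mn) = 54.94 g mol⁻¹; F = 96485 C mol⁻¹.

n(Co) = 33.5 / 58.93 = 0.5685 mol.
Since Co²⁺ + 2 e⁻ → Co, n(e⁻) passed = 2 × 0.5685 = 1.137 mol.
Cells in series carry the same charge, so the same 1.137 mol of electrons passes through cell 2.
Mn²⁺ + 2 e⁻ → Mn, so n(Mn) = 1.137 / 2 = 0.5685 mol.
m(Mn) = 0.5685 × 54.94 = 31.2 g.

31.2 g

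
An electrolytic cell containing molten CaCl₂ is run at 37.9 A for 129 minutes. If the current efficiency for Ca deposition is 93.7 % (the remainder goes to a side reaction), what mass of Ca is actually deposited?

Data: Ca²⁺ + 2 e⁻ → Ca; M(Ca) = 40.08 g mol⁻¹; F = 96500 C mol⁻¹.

57.1 g

Q = I·t = 37.90 × 7740.0 = 293300 C.
n(e⁻) = 293300/96500 = 3.040 mol; theoretically n(Ca) = 3.040/2 = 1.520 mol, m_theo = 60.92 g.
At 93.7 % efficiency, m_actual = 0.937 × 60.92 = 57.1 g.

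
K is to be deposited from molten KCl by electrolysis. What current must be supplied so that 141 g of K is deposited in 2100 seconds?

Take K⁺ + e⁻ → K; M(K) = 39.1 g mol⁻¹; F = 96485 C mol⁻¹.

166 A

n(K) = 141 / 39.1 = 3.606 mol.
n(e⁻) = 1 × 3.606 = 3.606 mol.
Q = n(e⁻)·F = 3.606 × 96485 = 347900 C.
I = Q/t = 347900 / 2100.0 s = 166 A.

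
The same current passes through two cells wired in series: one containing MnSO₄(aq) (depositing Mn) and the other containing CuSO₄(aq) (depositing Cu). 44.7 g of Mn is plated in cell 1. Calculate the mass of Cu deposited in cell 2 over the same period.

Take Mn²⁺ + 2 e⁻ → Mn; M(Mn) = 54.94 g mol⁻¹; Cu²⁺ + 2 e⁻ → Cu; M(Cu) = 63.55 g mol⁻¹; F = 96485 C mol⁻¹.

n(Mn) = 44.7 / 54.94 = 0.8136 mol.
Since Mn²⁺ + 2 e⁻ → Mn, n(e⁻) passed = 2 × 0.8136 = 1.627 mol.
Cells in series carry the same charge, so the same 1.627 mol of electrons passes through cell 2.
Cu²⁺ + 2 e⁻ → Cu, so n(Cu) = 1.627 / 2 = 0.8136 mol.
m(Cu) = 0.8136 × 63.55 = 51.7 g.

51.7 g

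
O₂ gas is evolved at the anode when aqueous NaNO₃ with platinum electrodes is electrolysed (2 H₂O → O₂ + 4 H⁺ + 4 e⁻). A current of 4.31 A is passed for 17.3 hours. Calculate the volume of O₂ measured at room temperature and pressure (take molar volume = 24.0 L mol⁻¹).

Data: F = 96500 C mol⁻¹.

16.7 L

Q = I·t = 4.310 A × 62280 s = 268400 C.
n(e⁻) = Q/F = 268400 / 96500 = 2.782 mol.
4 electrons are transferred per O₂ molecule, so n(O₂) = 2.782 / 4 = 0.6954 mol.
V = n × V_m = 0.6954 × 24.0 = 16.7 L.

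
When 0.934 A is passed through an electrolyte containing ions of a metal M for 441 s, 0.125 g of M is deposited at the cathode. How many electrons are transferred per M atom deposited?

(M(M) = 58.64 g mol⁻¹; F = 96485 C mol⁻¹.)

Q = I·t = 0.9340 A × 441.00 s = 411.9 C, so n(e⁻) = 411.9/96485 = 0.004269 mol.
n(M) deposited = 0.125 / 58.64 = 0.002132 mol.
Electrons per atom = n(e⁻)/n(M) = 0.004269 / 0.002132 = 2.00 ≈ 2, so the ion is M²⁺.

2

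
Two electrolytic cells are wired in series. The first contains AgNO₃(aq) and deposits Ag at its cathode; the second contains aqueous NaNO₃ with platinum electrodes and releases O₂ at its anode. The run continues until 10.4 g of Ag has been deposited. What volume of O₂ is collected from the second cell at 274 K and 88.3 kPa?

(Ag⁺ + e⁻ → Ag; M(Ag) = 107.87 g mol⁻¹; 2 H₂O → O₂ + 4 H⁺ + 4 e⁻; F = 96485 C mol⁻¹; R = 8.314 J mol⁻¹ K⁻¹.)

0.622 L

n(Ag) = 10.4 / 107.87 = 0.09641 mol, so n(e⁻) = 1 × 0.09641 = 0.09641 mol.
The cells are in series, so the same 0.09641 mol of electrons passes through the second cell.
2 H₂O → O₂ + 4 H⁺ + 4 e⁻ — 4 mol e⁻ per mol O₂, so n(O₂) = 0.09641/4 = 0.02410 mol.
V = nRT/P = (0.02410 × 8.314 × 274) / (88.3 × 10³) = 6.22 × 10⁻⁴ m³ = 0.622 L.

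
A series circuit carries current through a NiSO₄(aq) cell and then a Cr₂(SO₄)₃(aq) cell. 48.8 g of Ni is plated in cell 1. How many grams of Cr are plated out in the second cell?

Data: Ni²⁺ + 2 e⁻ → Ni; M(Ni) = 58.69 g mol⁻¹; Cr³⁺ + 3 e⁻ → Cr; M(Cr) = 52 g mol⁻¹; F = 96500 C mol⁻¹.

28.8 g

n(Ni) = 48.8 / 58.69 = 0.8315 mol.
Since Ni²⁺ + 2 e⁻ → Ni, n(e⁻) passed = 2 × 0.8315 = 1.663 mol.
Cells in series carry the same charge, so the same 1.663 mol of electrons passes through cell 2.
Cr³⁺ + 3 e⁻ → Cr, so n(Cr) = 1.663 / 3 = 0.5543 mol.
m(Cr) = 0.5543 × 52 = 28.8 g.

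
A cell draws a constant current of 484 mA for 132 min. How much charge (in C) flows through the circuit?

3830 C

Q = I·t = 0.4840 A × 7920.0 s = 3830 C.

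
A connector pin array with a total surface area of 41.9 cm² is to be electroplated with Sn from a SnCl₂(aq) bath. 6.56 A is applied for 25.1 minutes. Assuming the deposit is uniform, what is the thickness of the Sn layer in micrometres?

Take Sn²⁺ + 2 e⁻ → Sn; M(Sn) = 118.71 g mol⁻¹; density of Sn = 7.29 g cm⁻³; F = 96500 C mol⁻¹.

199 μm

Q = I·t = 6.560 × 1506.0 = 9879 C; n(e⁻) = 0.1024 mol.
n(Sn) = n(e⁻)/2 = 0.05119 mol, so m = 0.05119 × 118.71 = 6.077 g.
Volume = m/ρ = 6.077 / 7.29 = 0.8335 cm³.
Thickness = V/A = 0.8335 / 41.9 = 0.0199 cm = 199 μm.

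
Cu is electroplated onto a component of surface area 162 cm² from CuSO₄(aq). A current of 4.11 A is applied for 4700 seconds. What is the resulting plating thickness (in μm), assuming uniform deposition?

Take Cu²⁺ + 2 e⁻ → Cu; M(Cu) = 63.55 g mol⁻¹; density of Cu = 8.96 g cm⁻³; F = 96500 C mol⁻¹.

Q = I·t = 4.110 × 4700.0 = 19320 C; n(e⁻) = 0.2002 mol.
n(Cu) = n(e⁻)/2 = 0.1001 mol, so m = 0.1001 × 63.55 = 6.361 g.
Volume = m/ρ = 6.361 / 8.96 = 0.7099 cm³.
Thickness = V/A = 0.7099 / 162 = 0.00438 cm = 43.8 μm.

43.8 μm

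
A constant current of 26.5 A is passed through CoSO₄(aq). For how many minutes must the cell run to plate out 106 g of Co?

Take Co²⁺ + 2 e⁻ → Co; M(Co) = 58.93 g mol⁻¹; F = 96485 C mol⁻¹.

218 min

n(Co) = m/M = 106 / 58.93 = 1.799 mol.
Each Co atom requires 2 electrons, so n(e⁻) = 2 × 1.799 = 3.597 mol.
Q = n(e⁻)·F = 3.597 × 96485 = 347100 C.
t = Q/I = 347100 / 26.50 A = 13100 s = 218 min.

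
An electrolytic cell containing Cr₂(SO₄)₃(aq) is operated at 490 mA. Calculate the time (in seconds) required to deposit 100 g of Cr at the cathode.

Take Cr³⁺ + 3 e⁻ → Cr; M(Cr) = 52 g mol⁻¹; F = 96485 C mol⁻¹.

n(Cr) = m/M = 100 / 52 = 1.923 mol.
Each Cr atom requires 3 electrons, so n(e⁻) = 3 × 1.923 = 5.769 mol.
Q = n(e⁻)·F = 5.769 × 96485 = 556600 C.
t = Q/I = 556600 / 0.4900 A = 1136000 s.

1.14 × 10⁶ s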